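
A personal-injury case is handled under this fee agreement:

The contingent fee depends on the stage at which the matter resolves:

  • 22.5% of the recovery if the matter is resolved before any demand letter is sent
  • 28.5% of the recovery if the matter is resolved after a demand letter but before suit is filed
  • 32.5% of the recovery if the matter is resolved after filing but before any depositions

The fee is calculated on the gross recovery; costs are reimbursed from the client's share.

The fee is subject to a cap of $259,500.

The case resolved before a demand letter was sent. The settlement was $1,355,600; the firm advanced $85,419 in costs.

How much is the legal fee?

$259,500.00

Fee base is the gross recovery, $1,355,600; costs are reimbursed separately.
The matter resolved before a demand letter was sent, so the 22.5% rate applies.
$1,355,600 × 22.5% = $305,010.00
$305,010.00 exceeds the $259,500 cap, so the fee is capped at $259,500.00.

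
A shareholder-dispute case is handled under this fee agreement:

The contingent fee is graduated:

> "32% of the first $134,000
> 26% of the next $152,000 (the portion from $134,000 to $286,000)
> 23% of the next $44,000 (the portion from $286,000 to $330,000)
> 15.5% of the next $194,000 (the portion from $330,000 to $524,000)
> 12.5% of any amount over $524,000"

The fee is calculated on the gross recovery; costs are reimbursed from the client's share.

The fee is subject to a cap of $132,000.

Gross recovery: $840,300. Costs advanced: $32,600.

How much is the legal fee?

$132,000.00

Fee base is the gross recovery, $840,300; costs are reimbursed separately.
First $134,000 at 32% = $42,880.00
Next $152,000 at 26% = $39,520.00
Next $44,000 at 23% = $10,120.00
Next $194,000 at 15.5% = $30,070.00
Remaining $316,300 at 12.5% = $39,537.50
Fee: $42,880.00 + $39,520.00 + $10,120.00 + $30,070.00 + $39,537.50 = $162,127.50
$162,127.50 exceeds the $132,000 cap, so the fee is capped at $132,000.00.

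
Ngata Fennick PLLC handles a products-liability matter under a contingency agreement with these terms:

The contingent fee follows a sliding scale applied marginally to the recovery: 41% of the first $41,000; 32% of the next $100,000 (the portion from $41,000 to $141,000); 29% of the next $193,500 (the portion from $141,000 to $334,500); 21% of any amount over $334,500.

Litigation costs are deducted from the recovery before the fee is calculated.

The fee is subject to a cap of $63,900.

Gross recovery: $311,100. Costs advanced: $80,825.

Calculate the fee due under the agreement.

$63,900.00

Fee base (net of costs): $311,100 − $80,825 = $230,275
First $41,000 at 41% = $16,810.00
Next $100,000 at 32% = $32,000.00
Remaining $89,275 at 29% = $25,889.75
Fee: $16,810.00 + $32,000.00 + $25,889.75 = $74,699.75
$74,699.75 exceeds the $63,900 cap, so the fee is capped at $63,900.00.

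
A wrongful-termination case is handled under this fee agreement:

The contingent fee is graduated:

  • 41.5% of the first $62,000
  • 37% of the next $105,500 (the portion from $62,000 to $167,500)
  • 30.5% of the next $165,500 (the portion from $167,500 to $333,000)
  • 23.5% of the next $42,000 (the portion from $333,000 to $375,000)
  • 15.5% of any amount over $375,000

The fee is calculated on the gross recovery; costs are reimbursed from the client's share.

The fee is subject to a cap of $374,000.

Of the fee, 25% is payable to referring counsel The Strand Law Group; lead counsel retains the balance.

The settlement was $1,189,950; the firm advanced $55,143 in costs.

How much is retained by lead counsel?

$188,572.31

Fee base is the gross recovery, $1,189,950; costs are reimbursed separately.
First $62,000 at 41.5% = $25,730.00
Next $105,500 at 37% = $39,035.00
Next $165,500 at 30.5% = $50,477.50
Next $42,000 at 23.5% = $9,870.00
Remaining $814,950 at 15.5% = $126,317.25
Fee: $25,730.00 + $39,035.00 + $50,477.50 + $9,870.00 + $126,317.25 = $251,429.75
$251,429.75 is under the $374,000 cap.
Referral share: 25% of $251,429.75 = $62,857.44; lead counsel retains $251,429.75 − $62,857.44 = $188,572.31.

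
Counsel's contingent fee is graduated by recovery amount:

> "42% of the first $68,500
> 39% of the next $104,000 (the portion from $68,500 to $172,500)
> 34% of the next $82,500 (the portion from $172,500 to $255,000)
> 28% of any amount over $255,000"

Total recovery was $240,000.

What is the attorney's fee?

$92,280.00

First $68,500 at 42% = $28,770.00
Next $104,000 at 39% = $40,560.00
Remaining $67,500 at 34% = $22,950.00
Fee: $28,770.00 + $40,560.00 + $22,950.00 = $92,280.00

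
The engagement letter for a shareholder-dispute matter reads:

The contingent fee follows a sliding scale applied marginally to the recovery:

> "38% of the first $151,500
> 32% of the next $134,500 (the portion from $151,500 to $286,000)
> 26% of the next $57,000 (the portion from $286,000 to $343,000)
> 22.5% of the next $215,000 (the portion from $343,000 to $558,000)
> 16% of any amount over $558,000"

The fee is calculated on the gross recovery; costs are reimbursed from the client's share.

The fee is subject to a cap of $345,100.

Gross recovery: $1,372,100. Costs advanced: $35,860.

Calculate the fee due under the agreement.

Fee base is the gross recovery, $1,372,100; costs are reimbursed separately.
First $151,500 at 38% = $57,570.00
Next $134,500 at 32% = $43,040.00
Next $57,000 at 26% = $14,820.00
Next $215,000 at 22.5% = $48,375.00
Remaining $814,100 at 16% = $130,256.00
Fee: $57,570.00 + $43,040.00 + $14,820.00 + $48,375.00 + $130,256.00 = $294,061.00
$294,061.00 is under the $345,100 cap.

$294,061.00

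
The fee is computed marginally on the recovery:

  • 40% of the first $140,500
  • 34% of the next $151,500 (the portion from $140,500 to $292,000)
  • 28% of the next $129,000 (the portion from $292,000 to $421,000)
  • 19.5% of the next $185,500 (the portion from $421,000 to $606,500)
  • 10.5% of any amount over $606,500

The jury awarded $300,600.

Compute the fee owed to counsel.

First $140,500 at 40% = $56,200.00
Next $151,500 at 34% = $51,510.00
Remaining $8,600 at 28% = $2,408.00
Fee: $56,200.00 + $51,510.00 + $2,408.00 = $110,118.00

$110,118.00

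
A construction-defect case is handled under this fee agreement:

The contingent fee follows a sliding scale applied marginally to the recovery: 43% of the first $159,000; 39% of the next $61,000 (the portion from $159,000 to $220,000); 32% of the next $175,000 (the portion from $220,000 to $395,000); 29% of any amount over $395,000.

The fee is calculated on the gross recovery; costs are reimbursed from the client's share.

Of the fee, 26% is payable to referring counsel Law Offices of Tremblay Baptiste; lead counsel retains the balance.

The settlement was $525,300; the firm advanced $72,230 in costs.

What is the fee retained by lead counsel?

$137,600.78

Fee base is the gross recovery, $525,300; costs are reimbursed separately.
First $159,000 at 43% = $68,370.00
Next $61,000 at 39% = $23,790.00
Next $175,000 at 32% = $56,000.00
Remaining $130,300 at 29% = $37,787.00
Fee: $68,370.00 + $23,790.00 + $56,000.00 + $37,787.00 = $185,947.00
Referral share: 26% of $185,947.00 = $48,346.22; lead counsel retains $185,947.00 − $48,346.22 = $137,600.78.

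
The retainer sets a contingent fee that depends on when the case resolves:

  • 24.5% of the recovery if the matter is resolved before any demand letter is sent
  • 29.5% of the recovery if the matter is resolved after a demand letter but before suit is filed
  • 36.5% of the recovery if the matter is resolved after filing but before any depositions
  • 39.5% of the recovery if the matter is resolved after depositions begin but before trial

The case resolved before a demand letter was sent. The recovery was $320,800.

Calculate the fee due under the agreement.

The matter resolved before a demand letter was sent, so the 24.5% rate applies.
$320,800 × 24.5% = $78,596.00

$78,596.00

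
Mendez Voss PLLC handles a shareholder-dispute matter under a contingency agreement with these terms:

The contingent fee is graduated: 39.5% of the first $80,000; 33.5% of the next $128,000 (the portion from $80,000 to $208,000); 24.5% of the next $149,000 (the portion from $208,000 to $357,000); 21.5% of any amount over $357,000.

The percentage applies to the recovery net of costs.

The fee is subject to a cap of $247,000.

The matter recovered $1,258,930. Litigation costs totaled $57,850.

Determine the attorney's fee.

$247,000.00

Fee base (net of costs): $1,258,930 − $57,850 = $1,201,080
First $80,000 at 39.5% = $31,600.00
Next $128,000 at 33.5% = $42,880.00
Next $149,000 at 24.5% = $36,505.00
Remaining $844,080 at 21.5% = $181,477.20
Fee: $31,600.00 + $42,880.00 + $36,505.00 + $181,477.20 = $292,462.20
$292,462.20 exceeds the $247,000 cap, so the fee is capped at $247,000.00.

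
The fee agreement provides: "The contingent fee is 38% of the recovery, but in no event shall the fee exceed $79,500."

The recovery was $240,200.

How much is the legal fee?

38% of $240,200 = $91,276.00
That exceeds the $79,500 cap, so the fee is capped at $79,500.

$79,500.00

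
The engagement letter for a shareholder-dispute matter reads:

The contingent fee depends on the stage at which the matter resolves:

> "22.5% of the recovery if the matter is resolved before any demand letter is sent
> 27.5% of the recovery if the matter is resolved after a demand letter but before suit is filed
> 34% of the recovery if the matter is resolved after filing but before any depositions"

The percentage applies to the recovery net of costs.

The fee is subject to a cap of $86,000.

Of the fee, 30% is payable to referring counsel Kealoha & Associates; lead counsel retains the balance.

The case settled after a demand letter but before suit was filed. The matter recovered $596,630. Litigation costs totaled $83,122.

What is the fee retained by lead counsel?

Fee base (net of costs): $596,630 − $83,122 = $513,508
The matter settled after a demand letter but before suit was filed, so the 27.5% rate applies.
$513,508 × 27.5% = $141,214.70
$141,214.70 exceeds the $86,000 cap, so the fee is capped at $86,000.00.
Referral share: 30% of $86,000.00 = $25,800.00; lead counsel retains $86,000.00 − $25,800.00 = $60,200.00.

$60,200.00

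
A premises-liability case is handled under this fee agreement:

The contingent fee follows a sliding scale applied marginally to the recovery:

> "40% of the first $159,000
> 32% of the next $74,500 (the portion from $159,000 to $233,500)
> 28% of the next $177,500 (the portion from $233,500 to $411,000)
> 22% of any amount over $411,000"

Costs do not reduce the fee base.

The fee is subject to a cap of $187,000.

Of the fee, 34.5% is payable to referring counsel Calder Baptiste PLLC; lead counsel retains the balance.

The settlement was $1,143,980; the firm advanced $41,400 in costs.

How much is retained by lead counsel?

Fee base is the gross recovery, $1,143,980; costs are reimbursed separately.
First $159,000 at 40% = $63,600.00
Next $74,500 at 32% = $23,840.00
Next $177,500 at 28% = $49,700.00
Remaining $732,980 at 22% = $161,255.60
Fee: $63,600.00 + $23,840.00 + $49,700.00 + $161,255.60 = $298,395.60
$298,395.60 exceeds the $187,000 cap, so the fee is capped at $187,000.00.
Referral share: 34.5% of $187,000.00 = $64,515.00; lead counsel retains $187,000.00 − $64,515.00 = $122,485.00.

$122,485.00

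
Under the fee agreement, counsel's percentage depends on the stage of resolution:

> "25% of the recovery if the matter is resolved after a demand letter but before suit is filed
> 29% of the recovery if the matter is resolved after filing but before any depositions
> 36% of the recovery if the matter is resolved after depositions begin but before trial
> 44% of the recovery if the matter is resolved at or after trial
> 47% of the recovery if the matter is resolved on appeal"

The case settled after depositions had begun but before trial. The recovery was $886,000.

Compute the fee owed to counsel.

The matter settled after depositions had begun but before trial, so the 36% rate applies.
$886,000 × 36% = $318,960.00

$318,960.00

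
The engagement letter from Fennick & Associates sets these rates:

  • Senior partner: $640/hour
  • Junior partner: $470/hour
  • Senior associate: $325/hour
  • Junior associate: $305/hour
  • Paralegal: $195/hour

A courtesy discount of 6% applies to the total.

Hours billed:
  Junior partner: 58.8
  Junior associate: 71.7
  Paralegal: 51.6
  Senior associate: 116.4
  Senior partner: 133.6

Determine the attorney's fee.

$171,926.47

Senior partner: 133.6 × $640 = $85,504.00
Junior partner: 58.8 × $470 = $27,636.00
Senior associate: 116.4 × $325 = $37,830.00
Junior associate: 71.7 × $305 = $21,868.50
Paralegal: 51.6 × $195 = $10,062.00
Subtotal: $182,900.50
Less 6% discount: −$10,974.03
Total: $182,900.50 − $10,974.03 = $171,926.47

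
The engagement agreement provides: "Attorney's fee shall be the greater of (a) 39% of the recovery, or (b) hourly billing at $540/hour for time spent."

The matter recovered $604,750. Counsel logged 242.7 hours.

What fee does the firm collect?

$235,852.50

(a) 39% of $604,750 = $235,852.50
(b) 242.7 × $540 = $131,058.00
The greater is (a): $235,852.50.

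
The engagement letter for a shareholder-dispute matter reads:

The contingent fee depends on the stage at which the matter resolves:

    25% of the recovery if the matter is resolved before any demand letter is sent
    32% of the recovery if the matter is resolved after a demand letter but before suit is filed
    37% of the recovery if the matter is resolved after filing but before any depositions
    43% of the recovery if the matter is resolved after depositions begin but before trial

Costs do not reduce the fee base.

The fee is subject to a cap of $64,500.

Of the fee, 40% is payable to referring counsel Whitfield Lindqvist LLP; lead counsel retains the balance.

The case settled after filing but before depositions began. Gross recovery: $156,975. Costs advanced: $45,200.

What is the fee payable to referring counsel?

$23,232.30

Fee base is the gross recovery, $156,975; costs are reimbursed separately.
The matter settled after filing but before depositions began, so the 37% rate applies.
$156,975 × 37% = $58,080.75
$58,080.75 is under the $64,500 cap.
Referral share: 40% of $58,080.75 = $23,232.30; lead counsel retains $58,080.75 − $23,232.30 = $34,848.45.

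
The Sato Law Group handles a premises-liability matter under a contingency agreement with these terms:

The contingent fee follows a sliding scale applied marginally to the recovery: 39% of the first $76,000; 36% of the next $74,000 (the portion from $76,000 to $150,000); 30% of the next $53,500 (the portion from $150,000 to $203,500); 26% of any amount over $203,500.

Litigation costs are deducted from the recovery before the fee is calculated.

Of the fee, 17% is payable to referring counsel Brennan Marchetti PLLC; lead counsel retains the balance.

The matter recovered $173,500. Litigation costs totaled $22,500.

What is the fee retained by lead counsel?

$46,961.40

Fee base (net of costs): $173,500 − $22,500 = $151,000
First $76,000 at 39% = $29,640.00
Next $74,000 at 36% = $26,640.00
Remaining $1,000 at 30% = $300.00
Fee: $29,640.00 + $26,640.00 + $300.00 = $56,580.00
Referral share: 17% of $56,580.00 = $9,618.60; lead counsel retains $56,580.00 − $9,618.60 = $46,961.40.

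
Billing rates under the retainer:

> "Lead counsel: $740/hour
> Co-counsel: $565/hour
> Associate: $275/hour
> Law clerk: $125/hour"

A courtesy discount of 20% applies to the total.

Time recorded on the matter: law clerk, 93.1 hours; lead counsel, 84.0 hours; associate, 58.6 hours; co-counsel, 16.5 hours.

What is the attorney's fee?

Lead counsel: 84.0 × $740 = $62,160.00
Co-counsel: 16.5 × $565 = $9,322.50
Associate: 58.6 × $275 = $16,115.00
Law clerk: 93.1 × $125 = $11,637.50
Subtotal: $99,235.00
Less 20% discount: −$19,847.00
Total: $99,235.00 − $19,847.00 = $79,388.00

$79,388.00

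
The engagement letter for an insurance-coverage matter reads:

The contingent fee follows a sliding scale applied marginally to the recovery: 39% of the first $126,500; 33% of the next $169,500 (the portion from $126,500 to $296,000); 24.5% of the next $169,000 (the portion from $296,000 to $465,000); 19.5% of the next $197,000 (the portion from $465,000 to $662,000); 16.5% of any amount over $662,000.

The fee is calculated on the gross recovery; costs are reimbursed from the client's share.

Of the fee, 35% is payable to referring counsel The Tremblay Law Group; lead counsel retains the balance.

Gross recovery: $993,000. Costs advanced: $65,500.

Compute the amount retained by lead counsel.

Fee base is the gross recovery, $993,000; costs are reimbursed separately.
First $126,500 at 39% = $49,335.00
Next $169,500 at 33% = $55,935.00
Next $169,000 at 24.5% = $41,405.00
Next $197,000 at 19.5% = $38,415.00
Remaining $331,000 at 16.5% = $54,615.00
Fee: $49,335.00 + $55,935.00 + $41,405.00 + $38,415.00 + $54,615.00 = $239,705.00
Referral share: 35% of $239,705.00 = $83,896.75; lead counsel retains $239,705.00 − $83,896.75 = $155,808.25.

$155,808.25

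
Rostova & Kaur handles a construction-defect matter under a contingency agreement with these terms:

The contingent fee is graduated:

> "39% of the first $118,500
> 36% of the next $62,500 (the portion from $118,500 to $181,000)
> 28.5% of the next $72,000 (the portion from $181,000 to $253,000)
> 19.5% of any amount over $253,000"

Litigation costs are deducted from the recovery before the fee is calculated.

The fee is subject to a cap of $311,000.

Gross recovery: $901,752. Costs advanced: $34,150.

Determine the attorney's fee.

Fee base (net of costs): $901,752 − $34,150 = $867,602
First $118,500 at 39% = $46,215.00
Next $62,500 at 36% = $22,500.00
Next $72,000 at 28.5% = $20,520.00
Remaining $614,602 at 19.5% = $119,847.39
Fee: $46,215.00 + $22,500.00 + $20,520.00 + $119,847.39 = $209,082.39
$209,082.39 is under the $311,000 cap.

$209,082.39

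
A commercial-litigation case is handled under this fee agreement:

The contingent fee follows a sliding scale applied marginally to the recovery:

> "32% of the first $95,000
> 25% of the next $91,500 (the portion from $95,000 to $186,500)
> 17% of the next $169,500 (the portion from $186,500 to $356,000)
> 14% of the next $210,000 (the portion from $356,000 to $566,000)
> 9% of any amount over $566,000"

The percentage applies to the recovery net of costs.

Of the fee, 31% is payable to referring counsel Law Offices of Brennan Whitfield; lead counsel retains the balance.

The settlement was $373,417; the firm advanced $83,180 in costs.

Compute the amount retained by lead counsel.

Fee base (net of costs): $373,417 − $83,180 = $290,237
First $95,000 at 32% = $30,400.00
Next $91,500 at 25% = $22,875.00
Remaining $103,737 at 17% = $17,635.29
Fee: $30,400.00 + $22,875.00 + $17,635.29 = $70,910.29
Referral share: 31% of $70,910.29 = $21,982.19; lead counsel retains $70,910.29 − $21,982.19 = $48,928.10.

$48,928.10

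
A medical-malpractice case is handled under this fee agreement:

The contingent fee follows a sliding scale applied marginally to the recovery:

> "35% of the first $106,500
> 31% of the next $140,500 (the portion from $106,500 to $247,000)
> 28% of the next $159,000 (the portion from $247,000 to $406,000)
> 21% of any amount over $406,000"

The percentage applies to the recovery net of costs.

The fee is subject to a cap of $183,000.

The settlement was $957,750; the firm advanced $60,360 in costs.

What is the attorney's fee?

$183,000.00

Fee base (net of costs): $957,750 − $60,360 = $897,390
First $106,500 at 35% = $37,275.00
Next $140,500 at 31% = $43,555.00
Next $159,000 at 28% = $44,520.00
Remaining $491,390 at 21% = $103,191.90
Fee: $37,275.00 + $43,555.00 + $44,520.00 + $103,191.90 = $228,541.90
$228,541.90 exceeds the $183,000 cap, so the fee is capped at $183,000.00.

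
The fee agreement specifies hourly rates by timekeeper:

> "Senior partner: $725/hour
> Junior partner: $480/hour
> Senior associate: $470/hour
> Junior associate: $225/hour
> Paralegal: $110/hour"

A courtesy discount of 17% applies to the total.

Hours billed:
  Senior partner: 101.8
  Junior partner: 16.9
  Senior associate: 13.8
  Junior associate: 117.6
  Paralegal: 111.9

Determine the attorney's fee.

$105,552.76

Senior partner: 101.8 × $725 = $73,805.00
Junior partner: 16.9 × $480 = $8,112.00
Senior associate: 13.8 × $470 = $6,486.00
Junior associate: 117.6 × $225 = $26,460.00
Paralegal: 111.9 × $110 = $12,309.00
Subtotal: $127,172.00
Less 17% discount: −$21,619.24
Total: $127,172.00 − $21,619.24 = $105,552.76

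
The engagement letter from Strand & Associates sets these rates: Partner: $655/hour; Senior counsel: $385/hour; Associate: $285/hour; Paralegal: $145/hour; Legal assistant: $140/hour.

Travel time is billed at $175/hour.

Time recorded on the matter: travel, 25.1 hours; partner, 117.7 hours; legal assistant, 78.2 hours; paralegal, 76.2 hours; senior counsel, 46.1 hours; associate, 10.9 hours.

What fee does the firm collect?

$124,338.00

Partner: 117.7 × $655 = $77,093.50
Senior counsel: 46.1 × $385 = $17,748.50
Associate: 10.9 × $285 = $3,106.50
Paralegal: 76.2 × $145 = $11,049.00
Legal assistant: 78.2 × $140 = $10,948.00
Subtotal: $77,093.50 + $17,748.50 + $3,106.50 + $11,049.00 + $10,948.00 = $119,945.50
Travel: 25.1 × $175 = $4,392.50
Total: $119,945.50 + $4,392.50 = $124,338.00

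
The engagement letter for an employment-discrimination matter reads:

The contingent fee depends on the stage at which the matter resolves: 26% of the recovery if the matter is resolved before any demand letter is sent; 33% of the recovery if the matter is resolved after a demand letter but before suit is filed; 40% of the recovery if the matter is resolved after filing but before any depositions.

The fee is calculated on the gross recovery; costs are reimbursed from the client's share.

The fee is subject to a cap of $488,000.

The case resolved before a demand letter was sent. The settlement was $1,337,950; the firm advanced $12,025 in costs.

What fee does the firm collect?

$347,867.00

Fee base is the gross recovery, $1,337,950; costs are reimbursed separately.
The matter resolved before a demand letter was sent, so the 26% rate applies.
$1,337,950 × 26% = $347,867.00
$347,867.00 is under the $488,000 cap.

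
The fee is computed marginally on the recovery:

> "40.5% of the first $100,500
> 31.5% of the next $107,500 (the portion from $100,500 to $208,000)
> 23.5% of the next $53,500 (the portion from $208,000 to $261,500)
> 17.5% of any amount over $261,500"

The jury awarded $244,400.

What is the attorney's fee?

$83,119.00

First $100,500 at 40.5% = $40,702.50
Next $107,500 at 31.5% = $33,862.50
Remaining $36,400 at 23.5% = $8,554.00
Fee: $40,702.50 + $33,862.50 + $8,554.00 = $83,119.00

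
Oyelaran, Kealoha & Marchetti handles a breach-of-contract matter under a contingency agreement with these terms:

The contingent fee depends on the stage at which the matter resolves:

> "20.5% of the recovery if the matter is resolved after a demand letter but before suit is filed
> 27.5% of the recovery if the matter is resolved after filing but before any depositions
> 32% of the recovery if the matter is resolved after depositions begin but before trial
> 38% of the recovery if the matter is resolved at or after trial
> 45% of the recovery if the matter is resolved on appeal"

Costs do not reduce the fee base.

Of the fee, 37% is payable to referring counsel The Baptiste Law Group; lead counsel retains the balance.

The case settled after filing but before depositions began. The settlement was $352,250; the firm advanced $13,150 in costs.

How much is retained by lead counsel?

$61,027.31

Fee base is the gross recovery, $352,250; costs are reimbursed separately.
The matter settled after filing but before depositions began, so the 27.5% rate applies.
$352,250 × 27.5% = $96,868.75
Referral share: 37% of $96,868.75 = $35,841.44; lead counsel retains $96,868.75 − $35,841.44 = $61,027.31.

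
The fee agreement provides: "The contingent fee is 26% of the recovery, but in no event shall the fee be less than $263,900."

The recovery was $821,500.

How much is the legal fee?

26% of $821,500 = $213,590.00
That is below the $263,900 minimum, so the minimum applies.

$263,900.00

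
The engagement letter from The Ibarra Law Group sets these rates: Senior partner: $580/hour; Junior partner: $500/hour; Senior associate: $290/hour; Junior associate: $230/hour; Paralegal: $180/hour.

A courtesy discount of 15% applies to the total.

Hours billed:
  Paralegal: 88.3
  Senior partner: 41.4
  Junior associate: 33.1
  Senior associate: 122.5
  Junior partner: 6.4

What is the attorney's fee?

$73,307.40

Senior partner: 41.4 × $580 = $24,012.00
Junior partner: 6.4 × $500 = $3,200.00
Senior associate: 122.5 × $290 = $35,525.00
Junior associate: 33.1 × $230 = $7,613.00
Paralegal: 88.3 × $180 = $15,894.00
Subtotal: $86,244.00
Less 15% discount: −$12,936.60
Total: $86,244.00 − $12,936.60 = $73,307.40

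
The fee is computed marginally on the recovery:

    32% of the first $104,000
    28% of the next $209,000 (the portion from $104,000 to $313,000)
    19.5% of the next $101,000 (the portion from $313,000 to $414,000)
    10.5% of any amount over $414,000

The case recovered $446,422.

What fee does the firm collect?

First $104,000 at 32% = $33,280.00
Next $209,000 at 28% = $58,520.00
Next $101,000 at 19.5% = $19,695.00
Remaining $32,422 at 10.5% = $3,404.31
Fee: $33,280.00 + $58,520.00 + $19,695.00 + $3,404.31 = $114,899.31

$114,899.31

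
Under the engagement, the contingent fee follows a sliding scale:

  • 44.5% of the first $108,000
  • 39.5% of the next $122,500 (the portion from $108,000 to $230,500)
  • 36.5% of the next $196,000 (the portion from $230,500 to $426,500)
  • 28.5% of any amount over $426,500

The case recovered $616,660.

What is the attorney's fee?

First $108,000 at 44.5% = $48,060.00
Next $122,500 at 39.5% = $48,387.50
Next $196,000 at 36.5% = $71,540.00
Remaining $190,160 at 28.5% = $54,195.60
Fee: $48,060.00 + $48,387.50 + $71,540.00 + $54,195.60 = $222,183.10

$222,183.10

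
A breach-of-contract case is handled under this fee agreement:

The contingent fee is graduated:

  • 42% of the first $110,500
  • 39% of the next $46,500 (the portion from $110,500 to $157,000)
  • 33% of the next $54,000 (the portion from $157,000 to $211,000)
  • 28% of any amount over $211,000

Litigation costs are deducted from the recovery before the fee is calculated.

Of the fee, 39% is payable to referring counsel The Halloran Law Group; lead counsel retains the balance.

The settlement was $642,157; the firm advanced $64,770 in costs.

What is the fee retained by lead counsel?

$112,821.55

Fee base (net of costs): $642,157 − $64,770 = $577,387
First $110,500 at 42% = $46,410.00
Next $46,500 at 39% = $18,135.00
Next $54,000 at 33% = $17,820.00
Remaining $366,387 at 28% = $102,588.36
Fee: $46,410.00 + $18,135.00 + $17,820.00 + $102,588.36 = $184,953.36
Referral share: 39% of $184,953.36 = $72,131.81; lead counsel retains $184,953.36 − $72,131.81 = $112,821.55.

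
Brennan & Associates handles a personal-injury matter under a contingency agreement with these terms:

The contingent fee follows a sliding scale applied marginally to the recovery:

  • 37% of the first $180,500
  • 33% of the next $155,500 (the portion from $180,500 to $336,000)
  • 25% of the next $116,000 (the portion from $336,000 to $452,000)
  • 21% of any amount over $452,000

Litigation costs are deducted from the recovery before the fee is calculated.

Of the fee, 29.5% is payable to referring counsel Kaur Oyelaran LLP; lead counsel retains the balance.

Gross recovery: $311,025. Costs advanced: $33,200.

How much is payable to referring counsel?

Fee base (net of costs): $311,025 − $33,200 = $277,825
First $180,500 at 37% = $66,785.00
Remaining $97,325 at 33% = $32,117.25
Fee: $66,785.00 + $32,117.25 = $98,902.25
Referral share: 29.5% of $98,902.25 = $29,176.16; lead counsel retains $98,902.25 − $29,176.16 = $69,726.09.

$29,176.16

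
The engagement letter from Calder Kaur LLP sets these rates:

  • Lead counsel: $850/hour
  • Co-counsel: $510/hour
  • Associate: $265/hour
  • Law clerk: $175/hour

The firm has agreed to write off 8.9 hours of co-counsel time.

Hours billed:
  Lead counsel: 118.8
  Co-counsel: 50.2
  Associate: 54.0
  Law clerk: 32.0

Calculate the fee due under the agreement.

$141,953.00

Lead counsel: 118.8 × $850 = $100,980.00
Co-counsel: 50.2 × $510 = $25,602.00
Associate: 54.0 × $265 = $14,310.00
Law clerk: 32.0 × $175 = $5,600.00
Subtotal: $146,492.00
Write-off: 8.9 × $510 = $4,539.00
Total: $146,492.00 − $4,539.00 = $141,953.00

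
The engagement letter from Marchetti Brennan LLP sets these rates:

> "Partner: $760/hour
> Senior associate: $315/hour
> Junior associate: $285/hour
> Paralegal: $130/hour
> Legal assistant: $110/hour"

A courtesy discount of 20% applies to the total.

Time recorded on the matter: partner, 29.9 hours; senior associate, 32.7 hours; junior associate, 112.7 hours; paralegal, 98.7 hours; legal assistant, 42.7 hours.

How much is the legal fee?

Partner: 29.9 × $760 = $22,724.00
Senior associate: 32.7 × $315 = $10,300.50
Junior associate: 112.7 × $285 = $32,119.50
Paralegal: 98.7 × $130 = $12,831.00
Legal assistant: 42.7 × $110 = $4,697.00
Subtotal: $82,672.00
Less 20% discount: −$16,534.40
Total: $82,672.00 − $16,534.40 = $66,137.60

$66,137.60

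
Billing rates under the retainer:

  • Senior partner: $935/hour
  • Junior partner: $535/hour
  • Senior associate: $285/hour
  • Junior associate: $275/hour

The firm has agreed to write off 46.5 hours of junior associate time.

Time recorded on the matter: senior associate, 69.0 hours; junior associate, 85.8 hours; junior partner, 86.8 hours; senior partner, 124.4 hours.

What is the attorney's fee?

Senior partner: 124.4 × $935 = $116,314.00
Junior partner: 86.8 × $535 = $46,438.00
Senior associate: 69.0 × $285 = $19,665.00
Junior associate: 85.8 × $275 = $23,595.00
Subtotal: $206,012.00
Write-off: 46.5 × $275 = $12,787.50
Total: $206,012.00 − $12,787.50 = $193,224.50

$193,224.50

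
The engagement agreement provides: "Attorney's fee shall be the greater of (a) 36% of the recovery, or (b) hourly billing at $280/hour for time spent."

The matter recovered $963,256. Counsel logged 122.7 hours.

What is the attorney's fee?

$346,772.16

(a) 36% of $963,256 = $346,772.16
(b) 122.7 × $280 = $34,356.00
The greater is (a): $346,772.16.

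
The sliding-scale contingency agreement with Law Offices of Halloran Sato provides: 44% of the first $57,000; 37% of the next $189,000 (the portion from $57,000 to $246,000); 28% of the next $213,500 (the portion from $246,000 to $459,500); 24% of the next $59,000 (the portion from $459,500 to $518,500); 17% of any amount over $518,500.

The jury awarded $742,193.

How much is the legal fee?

$206,977.81

First $57,000 at 44% = $25,080.00
Next $189,000 at 37% = $69,930.00
Next $213,500 at 28% = $59,780.00
Next $59,000 at 24% = $14,160.00
Remaining $223,693 at 17% = $38,027.81
Fee: $25,080.00 + $69,930.00 + $59,780.00 + $14,160.00 + $38,027.81 = $206,977.81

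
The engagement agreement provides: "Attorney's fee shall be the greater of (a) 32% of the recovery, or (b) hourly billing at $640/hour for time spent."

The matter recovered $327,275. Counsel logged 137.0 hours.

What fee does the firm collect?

(a) 32% of $327,275 = $104,728.00
(b) 137.0 × $640 = $87,680.00
The greater is (a): $104,728.00.

$104,728.00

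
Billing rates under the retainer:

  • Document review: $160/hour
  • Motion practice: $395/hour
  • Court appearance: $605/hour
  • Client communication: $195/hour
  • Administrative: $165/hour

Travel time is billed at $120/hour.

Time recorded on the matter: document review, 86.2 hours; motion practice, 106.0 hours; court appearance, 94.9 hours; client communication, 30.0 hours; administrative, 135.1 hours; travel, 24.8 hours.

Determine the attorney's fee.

$144,194.00

Document review: 86.2 × $160 = $13,792.00
Motion practice: 106.0 × $395 = $41,870.00
Court appearance: 94.9 × $605 = $57,414.50
Client communication: 30.0 × $195 = $5,850.00
Administrative: 135.1 × $165 = $22,291.50
Subtotal: $13,792.00 + $41,870.00 + $57,414.50 + $5,850.00 + $22,291.50 = $141,218.00
Travel: 24.8 × $120 = $2,976.00
Total: $141,218.00 + $2,976.00 = $144,194.00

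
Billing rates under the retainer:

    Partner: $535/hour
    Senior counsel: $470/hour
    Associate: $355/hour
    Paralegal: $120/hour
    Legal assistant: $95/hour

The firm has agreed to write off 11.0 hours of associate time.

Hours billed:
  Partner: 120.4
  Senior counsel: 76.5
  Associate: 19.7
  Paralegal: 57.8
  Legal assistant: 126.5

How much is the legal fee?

$122,411.00

Partner: 120.4 × $535 = $64,414.00
Senior counsel: 76.5 × $470 = $35,955.00
Associate: 19.7 × $355 = $6,993.50
Paralegal: 57.8 × $120 = $6,936.00
Legal assistant: 126.5 × $95 = $12,017.50
Subtotal: $126,316.00
Write-off: 11.0 × $355 = $3,905.00
Total: $126,316.00 − $3,905.00 = $122,411.00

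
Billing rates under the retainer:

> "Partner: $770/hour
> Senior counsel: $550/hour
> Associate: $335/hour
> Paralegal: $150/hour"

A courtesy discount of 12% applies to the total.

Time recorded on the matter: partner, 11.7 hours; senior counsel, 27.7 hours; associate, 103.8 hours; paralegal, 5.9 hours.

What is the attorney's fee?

$52,713.76

Partner: 11.7 × $770 = $9,009.00
Senior counsel: 27.7 × $550 = $15,235.00
Associate: 103.8 × $335 = $34,773.00
Paralegal: 5.9 × $150 = $885.00
Subtotal: $59,902.00
Less 12% discount: −$7,188.24
Total: $59,902.00 − $7,188.24 = $52,713.76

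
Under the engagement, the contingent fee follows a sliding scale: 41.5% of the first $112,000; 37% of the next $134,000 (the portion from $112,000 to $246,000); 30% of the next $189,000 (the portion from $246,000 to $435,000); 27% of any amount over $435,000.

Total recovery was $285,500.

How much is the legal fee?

First $112,000 at 41.5% = $46,480.00
Next $134,000 at 37% = $49,580.00
Remaining $39,500 at 30% = $11,850.00
Fee: $46,480.00 + $49,580.00 + $11,850.00 = $107,910.00

$107,910.00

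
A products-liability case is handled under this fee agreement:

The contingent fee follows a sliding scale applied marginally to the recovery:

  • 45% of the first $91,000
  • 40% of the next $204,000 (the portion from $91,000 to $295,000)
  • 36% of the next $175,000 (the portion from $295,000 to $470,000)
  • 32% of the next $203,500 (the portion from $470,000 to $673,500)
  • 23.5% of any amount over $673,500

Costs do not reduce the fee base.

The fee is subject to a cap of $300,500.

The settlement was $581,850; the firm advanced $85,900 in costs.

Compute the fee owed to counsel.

$221,342.00

Fee base is the gross recovery, $581,850; costs are reimbursed separately.
First $91,000 at 45% = $40,950.00
Next $204,000 at 40% = $81,600.00
Next $175,000 at 36% = $63,000.00
Remaining $111,850 at 32% = $35,792.00
Fee: $40,950.00 + $81,600.00 + $63,000.00 + $35,792.00 = $221,342.00
$221,342.00 is under the $300,500 cap.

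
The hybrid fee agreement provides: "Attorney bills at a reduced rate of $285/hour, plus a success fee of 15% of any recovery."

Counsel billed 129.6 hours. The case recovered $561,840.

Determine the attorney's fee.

Hourly: 129.6 × $285 = $36,936.00
Success fee: 15% of $561,840 = $84,276.00
Total: $36,936.00 + $84,276.00 = $121,212.00

$121,212.00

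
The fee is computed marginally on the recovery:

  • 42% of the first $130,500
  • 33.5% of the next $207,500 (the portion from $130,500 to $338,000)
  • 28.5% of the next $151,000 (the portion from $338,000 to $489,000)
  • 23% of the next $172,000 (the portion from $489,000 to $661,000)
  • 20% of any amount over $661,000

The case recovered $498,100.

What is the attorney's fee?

First $130,500 at 42% = $54,810.00
Next $207,500 at 33.5% = $69,512.50
Next $151,000 at 28.5% = $43,035.00
Remaining $9,100 at 23% = $2,093.00
Fee: $54,810.00 + $69,512.50 + $43,035.00 + $2,093.00 = $169,450.50

$169,450.50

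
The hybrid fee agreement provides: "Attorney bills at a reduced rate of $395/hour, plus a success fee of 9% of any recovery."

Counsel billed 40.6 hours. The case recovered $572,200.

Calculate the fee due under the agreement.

Hourly: 40.6 × $395 = $16,037.00
Success fee: 9% of $572,200 = $51,498.00
Total: $16,037.00 + $51,498.00 = $67,535.00

$67,535.00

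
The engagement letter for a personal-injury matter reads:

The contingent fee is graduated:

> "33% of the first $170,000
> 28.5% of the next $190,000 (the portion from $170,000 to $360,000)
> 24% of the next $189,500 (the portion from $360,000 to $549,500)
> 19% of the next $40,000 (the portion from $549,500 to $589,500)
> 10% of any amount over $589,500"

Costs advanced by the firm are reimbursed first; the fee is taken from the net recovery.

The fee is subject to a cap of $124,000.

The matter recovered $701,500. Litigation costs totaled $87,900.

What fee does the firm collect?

$124,000.00

Fee base (net of costs): $701,500 − $87,900 = $613,600
First $170,000 at 33% = $56,100.00
Next $190,000 at 28.5% = $54,150.00
Next $189,500 at 24% = $45,480.00
Next $40,000 at 19% = $7,600.00
Remaining $24,100 at 10% = $2,410.00
Fee: $56,100.00 + $54,150.00 + $45,480.00 + $7,600.00 + $2,410.00 = $165,740.00
$165,740.00 exceeds the $124,000 cap, so the fee is capped at $124,000.00.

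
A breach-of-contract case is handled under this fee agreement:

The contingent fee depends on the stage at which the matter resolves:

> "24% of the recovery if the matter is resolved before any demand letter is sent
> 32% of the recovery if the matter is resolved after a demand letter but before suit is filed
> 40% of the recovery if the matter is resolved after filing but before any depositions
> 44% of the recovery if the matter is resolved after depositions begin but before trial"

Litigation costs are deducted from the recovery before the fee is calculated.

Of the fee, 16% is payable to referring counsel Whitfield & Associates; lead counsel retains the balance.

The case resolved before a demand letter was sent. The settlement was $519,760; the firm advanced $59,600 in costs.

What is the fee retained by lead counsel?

$92,768.26

Fee base (net of costs): $519,760 − $59,600 = $460,160
The matter resolved before a demand letter was sent, so the 24% rate applies.
$460,160 × 24% = $110,438.40
Referral share: 16% of $110,438.40 = $17,670.14; lead counsel retains $110,438.40 − $17,670.14 = $92,768.26.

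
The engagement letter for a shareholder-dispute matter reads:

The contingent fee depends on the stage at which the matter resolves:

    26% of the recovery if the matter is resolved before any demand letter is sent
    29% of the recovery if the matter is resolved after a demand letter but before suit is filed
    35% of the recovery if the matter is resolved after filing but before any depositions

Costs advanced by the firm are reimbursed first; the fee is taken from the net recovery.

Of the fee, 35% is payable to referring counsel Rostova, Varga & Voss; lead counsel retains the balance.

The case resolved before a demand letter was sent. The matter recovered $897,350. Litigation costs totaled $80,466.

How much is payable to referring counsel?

$74,336.44

Fee base (net of costs): $897,350 − $80,466 = $816,884
The matter resolved before a demand letter was sent, so the 26% rate applies.
$816,884 × 26% = $212,389.84
Referral share: 35% of $212,389.84 = $74,336.44; lead counsel retains $212,389.84 − $74,336.44 = $138,053.40.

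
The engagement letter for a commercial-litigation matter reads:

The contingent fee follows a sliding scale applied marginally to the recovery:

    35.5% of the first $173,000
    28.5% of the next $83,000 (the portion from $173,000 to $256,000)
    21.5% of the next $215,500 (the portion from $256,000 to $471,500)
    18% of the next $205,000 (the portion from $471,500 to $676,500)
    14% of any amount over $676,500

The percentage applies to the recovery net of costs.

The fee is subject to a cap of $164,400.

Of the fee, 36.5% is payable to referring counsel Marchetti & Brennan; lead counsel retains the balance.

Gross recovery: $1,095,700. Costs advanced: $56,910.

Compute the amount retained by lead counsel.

$104,394.00

Fee base (net of costs): $1,095,700 − $56,910 = $1,038,790
First $173,000 at 35.5% = $61,415.00
Next $83,000 at 28.5% = $23,655.00
Next $215,500 at 21.5% = $46,332.50
Next $205,000 at 18% = $36,900.00
Remaining $362,290 at 14% = $50,720.60
Fee: $61,415.00 + $23,655.00 + $46,332.50 + $36,900.00 + $50,720.60 = $219,023.10
$219,023.10 exceeds the $164,400 cap, so the fee is capped at $164,400.00.
Referral share: 36.5% of $164,400.00 = $60,006.00; lead counsel retains $164,400.00 − $60,006.00 = $104,394.00.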